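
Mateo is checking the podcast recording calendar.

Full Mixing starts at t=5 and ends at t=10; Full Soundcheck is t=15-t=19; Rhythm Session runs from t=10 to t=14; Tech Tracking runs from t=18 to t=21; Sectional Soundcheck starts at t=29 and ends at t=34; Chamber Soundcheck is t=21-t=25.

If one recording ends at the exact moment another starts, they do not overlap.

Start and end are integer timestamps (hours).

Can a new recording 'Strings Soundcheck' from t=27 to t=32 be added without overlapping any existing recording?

Full Mixing: ends t=10 at or before Strings Soundcheck starts t=27 → clear.
Rhythm Session: ends t=14 at or before Strings Soundcheck starts t=27 → clear.
Full Soundcheck: ends t=19 at or before Strings Soundcheck starts t=27 → clear.
Tech Tracking: ends t=21 at or before Strings Soundcheck starts t=27 → clear.
Chamber Soundcheck: ends t=25 at or before Strings Soundcheck starts t=27 → clear.
Sectional Soundcheck: starts t=29 before Strings Soundcheck ends t=32, and ends t=34 after Strings Soundcheck starts t=27 → overlap.
Strings Soundcheck overlaps Sectional Soundcheck.

No — it overlaps Sectional Soundcheck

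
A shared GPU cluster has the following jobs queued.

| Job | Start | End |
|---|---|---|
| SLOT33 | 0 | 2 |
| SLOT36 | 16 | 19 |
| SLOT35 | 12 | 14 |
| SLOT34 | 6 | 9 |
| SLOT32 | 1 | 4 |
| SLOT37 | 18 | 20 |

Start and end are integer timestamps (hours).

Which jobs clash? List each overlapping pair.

SLOT32 & SLOT33, SLOT36 & SLOT37

Sorted by start: SLOT33, SLOT32, SLOT34, SLOT35, SLOT36, SLOT37.
SLOT32 starts before SLOT33 ends → SLOT33 and SLOT32 overlap.
SLOT34 starts after SLOT33 ends — done with SLOT33.
SLOT34 starts after SLOT32 ends — done with SLOT32.
SLOT35 starts after SLOT34 ends — done with SLOT34.
SLOT36 starts after SLOT35 ends — done with SLOT35.
SLOT37 starts before SLOT36 ends → SLOT36 and SLOT37 overlap.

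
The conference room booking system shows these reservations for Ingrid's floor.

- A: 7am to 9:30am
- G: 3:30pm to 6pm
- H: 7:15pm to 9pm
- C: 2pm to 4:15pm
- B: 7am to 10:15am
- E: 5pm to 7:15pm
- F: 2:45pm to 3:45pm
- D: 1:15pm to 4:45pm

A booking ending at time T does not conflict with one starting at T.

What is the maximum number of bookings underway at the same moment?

4

Sweep the timeline, counting +1 at each start and −1 at each end (ends before starts at a tie):
7am start A → 1
7am start B → 2
9:30am end A → 1
10:15am end B → 0
1:15pm start D → 1
2pm start C → 2
2:45pm start F → 3
3:30pm start G → 4
3:45pm end F → 3
4:15pm end C → 2
4:45pm end D → 1
5pm start E → 2
6pm end G → 1
7:15pm end E → 0
7:15pm start H → 1
9pm end H → 0
Peak is 4, at 3:30pm (C, D, F, G).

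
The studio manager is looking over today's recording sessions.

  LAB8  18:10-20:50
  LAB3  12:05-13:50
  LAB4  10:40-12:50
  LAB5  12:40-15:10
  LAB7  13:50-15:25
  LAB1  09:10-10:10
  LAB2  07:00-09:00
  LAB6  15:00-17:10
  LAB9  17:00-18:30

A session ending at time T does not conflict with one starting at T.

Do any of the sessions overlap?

Sorted by start: LAB2, LAB1, LAB4, LAB3, LAB5, LAB7, LAB6, LAB9, LAB8.
LAB1 starts after LAB2 ends, so nothing later overlaps LAB2 either.
LAB4 starts after LAB1 ends, so nothing later overlaps LAB1 either.
LAB3 starts before LAB4 ends → LAB4 and LAB3 overlap.
That's a conflict, so the schedule is not conflict-free.

Yes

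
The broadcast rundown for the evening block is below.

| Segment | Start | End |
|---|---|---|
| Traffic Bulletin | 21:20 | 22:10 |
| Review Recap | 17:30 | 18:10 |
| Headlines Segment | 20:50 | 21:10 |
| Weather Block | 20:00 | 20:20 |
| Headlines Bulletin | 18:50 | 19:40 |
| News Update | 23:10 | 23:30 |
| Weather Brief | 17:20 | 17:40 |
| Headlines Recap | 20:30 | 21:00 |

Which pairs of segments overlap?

Headlines Recap & Headlines Segment, Review Recap & Weather Brief

Sorted by start: Weather Brief, Review Recap, Headlines Bulletin, Weather Block, Headlines Recap, Headlines Segment, Traffic Bulletin, News Update.
Review Recap starts before Weather Brief ends → Weather Brief and Review Recap overlap.
Headlines Bulletin starts after Weather Brief ends, so nothing later overlaps Weather Brief either.
Headlines Bulletin starts after Review Recap ends, so nothing later overlaps Review Recap either.
Weather Block starts after Headlines Bulletin ends, so nothing later overlaps Headlines Bulletin either.
Headlines Recap starts after Weather Block ends, so nothing later overlaps Weather Block either.
Headlines Segment starts before Headlines Recap ends → Headlines Recap and Headlines Segment overlap.
Traffic Bulletin starts after Headlines Recap ends, so nothing later overlaps Headlines Recap either.
Traffic Bulletin starts after Headlines Segment ends, so nothing later overlaps Headlines Segment either.
News Update starts after Traffic Bulletin ends.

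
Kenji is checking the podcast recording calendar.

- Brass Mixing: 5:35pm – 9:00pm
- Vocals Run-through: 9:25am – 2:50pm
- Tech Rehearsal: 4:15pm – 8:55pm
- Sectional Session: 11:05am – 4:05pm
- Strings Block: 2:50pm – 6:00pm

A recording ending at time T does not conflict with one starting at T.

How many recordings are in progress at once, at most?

Walk through starts and ends in time order (an end at T is processed before a start at T):
9:25am start Vocals Run-through → 1
11:05am start Sectional Session → 2
2:50pm end Vocals Run-through → 1
2:50pm start Strings Block → 2
4:05pm end Sectional Session → 1
4:15pm start Tech Rehearsal → 2
5:35pm start Brass Mixing → 3
6:00pm end Strings Block → 2
8:55pm end Tech Rehearsal → 1
9:00pm end Brass Mixing → 0
Peak is 3, at 5:35pm (Brass Mixing, Strings Block, Tech Rehearsal).

3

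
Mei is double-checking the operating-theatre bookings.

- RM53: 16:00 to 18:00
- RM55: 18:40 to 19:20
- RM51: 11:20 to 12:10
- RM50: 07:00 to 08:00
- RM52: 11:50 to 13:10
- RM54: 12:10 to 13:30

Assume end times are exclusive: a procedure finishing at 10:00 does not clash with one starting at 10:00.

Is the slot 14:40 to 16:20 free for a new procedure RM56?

RM50: ends 08:00 at or before RM56 starts 14:40 → clear.
RM51: ends 12:10 at or before RM56 starts 14:40 → clear.
RM52: ends 13:10 at or before RM56 starts 14:40 → clear.
RM54: ends 13:30 at or before RM56 starts 14:40 → clear.
RM53: starts 16:00 before RM56 ends 16:20, and ends 18:00 after RM56 starts 14:40 → overlap.
RM55: starts 18:40 at or after RM56 ends 16:20 → clear.
RM56 overlaps RM53.

No — it overlaps RM53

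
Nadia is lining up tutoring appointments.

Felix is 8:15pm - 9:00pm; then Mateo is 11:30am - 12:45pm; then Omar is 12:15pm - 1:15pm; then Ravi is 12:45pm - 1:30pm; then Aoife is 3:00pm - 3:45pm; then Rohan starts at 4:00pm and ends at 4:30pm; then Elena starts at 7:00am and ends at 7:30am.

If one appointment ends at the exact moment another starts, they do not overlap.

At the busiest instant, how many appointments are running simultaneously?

Sweep the timeline, counting +1 at each start and −1 at each end (ends before starts at a tie):
7:00am start Elena → 1
7:30am end Elena → 0
11:30am start Mateo → 1
12:15pm start Omar → 2
12:45pm end Mateo → 1
12:45pm start Ravi → 2
1:15pm end Omar → 1
1:30pm end Ravi → 0
3:00pm start Aoife → 1
3:45pm end Aoife → 0
4:00pm start Rohan → 1
4:30pm end Rohan → 0
8:15pm start Felix → 1
9:00pm end Felix → 0
Peak is 2, at 12:15pm (Mateo, Omar).

2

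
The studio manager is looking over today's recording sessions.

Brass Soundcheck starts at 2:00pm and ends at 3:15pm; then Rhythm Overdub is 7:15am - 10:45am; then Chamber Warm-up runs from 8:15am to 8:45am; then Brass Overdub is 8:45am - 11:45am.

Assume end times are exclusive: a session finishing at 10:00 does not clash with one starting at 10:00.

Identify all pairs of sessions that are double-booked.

Sorted by start: Rhythm Overdub, Chamber Warm-up, Brass Overdub, Brass Soundcheck.
Chamber Warm-up starts before Rhythm Overdub ends → Rhythm Overdub and Chamber Warm-up overlap.
Brass Overdub starts before Rhythm Overdub ends → Rhythm Overdub and Brass Overdub overlap.
Brass Soundcheck starts after Rhythm Overdub ends.
Brass Overdub starts exactly when Chamber Warm-up ends (back-to-back, no overlap); Chamber Warm-up is clear from here.
Brass Soundcheck starts after Brass Overdub ends.

Brass Overdub & Rhythm Overdub, Chamber Warm-up & Rhythm Overdub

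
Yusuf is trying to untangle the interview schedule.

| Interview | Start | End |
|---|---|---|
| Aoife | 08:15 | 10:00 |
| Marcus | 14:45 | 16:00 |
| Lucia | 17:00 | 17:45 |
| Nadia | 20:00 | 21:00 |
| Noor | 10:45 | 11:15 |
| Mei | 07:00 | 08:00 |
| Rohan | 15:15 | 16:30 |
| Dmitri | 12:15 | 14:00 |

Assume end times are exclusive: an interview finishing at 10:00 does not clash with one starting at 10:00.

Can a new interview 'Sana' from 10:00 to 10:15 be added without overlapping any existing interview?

Mei: ends 08:00 at or before Sana starts 10:00 → clear.
Aoife: ends 10:00 at or before Sana starts 10:00 → clear.
Noor: starts 10:45 at or after Sana ends 10:15 → clear.
Dmitri: starts 12:15 at or after Sana ends 10:15 → clear.
Marcus: starts 14:45 at or after Sana ends 10:15 → clear.
Rohan: starts 15:15 at or after Sana ends 10:15 → clear.
Lucia: starts 17:00 at or after Sana ends 10:15 → clear.
Nadia: starts 20:00 at or after Sana ends 10:15 → clear.

Yes — the slot is free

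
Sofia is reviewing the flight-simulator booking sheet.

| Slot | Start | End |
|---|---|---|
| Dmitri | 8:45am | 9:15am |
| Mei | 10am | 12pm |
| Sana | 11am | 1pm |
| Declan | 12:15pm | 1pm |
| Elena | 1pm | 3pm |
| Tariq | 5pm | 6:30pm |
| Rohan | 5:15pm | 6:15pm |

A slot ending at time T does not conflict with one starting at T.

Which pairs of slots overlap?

Declan & Sana, Mei & Sana, Rohan & Tariq

Sorted by start: Dmitri, Mei, Sana, Declan, Elena, Tariq, Rohan.
Mei starts after Dmitri ends, so Dmitri has no further overlaps.
Sana starts before Mei ends → Mei and Sana overlap.
Declan starts after Mei ends, so Mei has no further overlaps.
Declan starts before Sana ends → Sana and Declan overlap.
Elena starts exactly when Sana ends (back-to-back, no overlap), so Sana has no further overlaps.
Elena starts exactly when Declan ends (back-to-back, no overlap), so Declan has no further overlaps.
Tariq starts after Elena ends, so Elena has no further overlaps.
Rohan starts before Tariq ends → Tariq and Rohan overlap.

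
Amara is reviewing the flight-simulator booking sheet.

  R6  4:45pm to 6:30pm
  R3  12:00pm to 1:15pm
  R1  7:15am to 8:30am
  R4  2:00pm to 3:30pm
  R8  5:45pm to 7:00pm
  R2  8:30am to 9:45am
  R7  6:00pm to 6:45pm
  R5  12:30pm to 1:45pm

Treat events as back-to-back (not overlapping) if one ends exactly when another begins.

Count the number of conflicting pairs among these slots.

Check each pair: they overlap iff neither finishes before the other starts.
Sorted by start: R1, R2, R3, R5, R4, R6, R8, R7.
R2 starts exactly when R1 ends (back-to-back, no overlap); R1 is clear from here.
R3 starts after R2 ends; R2 is clear from here.
R5 starts before R3 ends → R3 and R5 overlap.
R4 starts after R3 ends; R3 is clear from here.
R4 starts after R5 ends; R5 is clear from here.
R6 starts after R4 ends; R4 is clear from here.
R8 starts before R6 ends → R6 and R8 overlap.
R7 starts before R6 ends → R6 and R7 overlap.
R7 starts before R8 ends → R8 and R7 overlap.
Overlapping pairs: R3 & R5, R6 & R7, R6 & R8, R7 & R8 — 4 in total.

4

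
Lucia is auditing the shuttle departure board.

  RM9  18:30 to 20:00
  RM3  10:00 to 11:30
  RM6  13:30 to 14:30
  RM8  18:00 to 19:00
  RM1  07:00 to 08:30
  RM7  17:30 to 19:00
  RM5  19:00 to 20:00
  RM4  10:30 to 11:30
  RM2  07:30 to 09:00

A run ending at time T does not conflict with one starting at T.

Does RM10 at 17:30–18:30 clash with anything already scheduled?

RM1: ends 08:30 at or before RM10 starts 17:30 → clear.
RM2: ends 09:00 at or before RM10 starts 17:30 → clear.
RM3: ends 11:30 at or before RM10 starts 17:30 → clear.
RM4: ends 11:30 at or before RM10 starts 17:30 → clear.
RM6: ends 14:30 at or before RM10 starts 17:30 → clear.
RM7: starts 17:30 before RM10 ends 18:30, and ends 19:00 after RM10 starts 17:30 → overlap.
RM8: starts 18:00 before RM10 ends 18:30, and ends 19:00 after RM10 starts 17:30 → overlap.
RM9: starts 18:30 at or after RM10 ends 18:30 → clear.
RM5: starts 19:00 at or after RM10 ends 18:30 → clear.
RM10 overlaps RM7, RM8.

Yes — it overlaps RM7, RM8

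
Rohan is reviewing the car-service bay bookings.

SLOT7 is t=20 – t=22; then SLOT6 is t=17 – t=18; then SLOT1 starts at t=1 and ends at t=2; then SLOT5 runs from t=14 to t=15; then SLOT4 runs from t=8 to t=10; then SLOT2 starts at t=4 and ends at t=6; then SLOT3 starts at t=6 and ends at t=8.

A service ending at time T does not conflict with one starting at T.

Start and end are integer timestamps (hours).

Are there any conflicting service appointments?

No

Check each pair: they overlap iff neither finishes before the other starts.
Sorted by start: SLOT1, SLOT2, SLOT3, SLOT4, SLOT5, SLOT6, SLOT7.
SLOT2 starts after SLOT1 ends, so SLOT1 has no further overlaps.
SLOT3 starts exactly when SLOT2 ends (back-to-back, no overlap), so SLOT2 has no further overlaps.
SLOT4 starts exactly when SLOT3 ends (back-to-back, no overlap), so SLOT3 has no further overlaps.
SLOT5 starts after SLOT4 ends, so SLOT4 has no further overlaps.
SLOT6 starts after SLOT5 ends, so SLOT5 has no further overlaps.
SLOT7 starts after SLOT6 ends.
Every pair is clear; the schedule has no overlaps.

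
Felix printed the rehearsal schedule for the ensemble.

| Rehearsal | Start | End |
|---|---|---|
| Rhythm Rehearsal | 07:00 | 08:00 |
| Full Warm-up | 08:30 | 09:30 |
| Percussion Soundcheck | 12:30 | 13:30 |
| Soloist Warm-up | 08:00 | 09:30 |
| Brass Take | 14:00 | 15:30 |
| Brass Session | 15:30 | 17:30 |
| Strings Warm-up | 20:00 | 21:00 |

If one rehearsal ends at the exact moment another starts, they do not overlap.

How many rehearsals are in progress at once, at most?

Walk through starts and ends in time order (an end at T is processed before a start at T):
07:00 start Rhythm Rehearsal → 1
08:00 end Rhythm Rehearsal → 0
08:00 start Soloist Warm-up → 1
08:30 start Full Warm-up → 2
09:30 end Full Warm-up → 1
09:30 end Soloist Warm-up → 0
12:30 start Percussion Soundcheck → 1
13:30 end Percussion Soundcheck → 0
14:00 start Brass Take → 1
15:30 end Brass Take → 0
15:30 start Brass Session → 1
17:30 end Brass Session → 0
20:00 start Strings Warm-up → 1
21:00 end Strings Warm-up → 0
Peak is 2, at 08:30 (Full Warm-up, Soloist Warm-up).

2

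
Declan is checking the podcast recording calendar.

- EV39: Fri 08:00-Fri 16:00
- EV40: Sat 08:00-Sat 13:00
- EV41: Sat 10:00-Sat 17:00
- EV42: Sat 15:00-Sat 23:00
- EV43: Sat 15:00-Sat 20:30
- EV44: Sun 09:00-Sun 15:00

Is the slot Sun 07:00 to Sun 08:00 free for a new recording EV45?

EV39: ends Fri 16:00 at or before EV45 starts Sun 07:00 → clear.
EV40: ends Sat 13:00 at or before EV45 starts Sun 07:00 → clear.
EV41: ends Sat 17:00 at or before EV45 starts Sun 07:00 → clear.
EV42: ends Sat 23:00 at or before EV45 starts Sun 07:00 → clear.
EV43: ends Sat 20:30 at or before EV45 starts Sun 07:00 → clear.
EV44: starts Sun 09:00 at or after EV45 ends Sun 08:00 → clear.

Yes — the slot is free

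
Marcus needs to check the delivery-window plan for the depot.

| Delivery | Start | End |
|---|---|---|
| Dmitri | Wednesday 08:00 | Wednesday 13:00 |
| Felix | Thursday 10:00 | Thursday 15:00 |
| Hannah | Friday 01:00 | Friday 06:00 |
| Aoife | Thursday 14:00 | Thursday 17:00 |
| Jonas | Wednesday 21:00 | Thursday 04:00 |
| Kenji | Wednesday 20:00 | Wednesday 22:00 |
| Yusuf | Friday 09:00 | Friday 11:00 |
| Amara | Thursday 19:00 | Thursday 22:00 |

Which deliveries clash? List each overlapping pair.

Aoife & Felix, Jonas & Kenji

Two intervals overlap when each starts before the other ends.
Sorted by start: Dmitri, Kenji, Jonas, Felix, Aoife, Amara, Hannah, Yusuf.
Kenji starts after Dmitri ends, so nothing later overlaps Dmitri either.
Jonas starts before Kenji ends → Kenji and Jonas overlap.
Felix starts after Kenji ends, so nothing later overlaps Kenji either.
Felix starts after Jonas ends, so nothing later overlaps Jonas either.
Aoife starts before Felix ends → Felix and Aoife overlap.
Amara starts after Felix ends, so nothing later overlaps Felix either.
Amara starts after Aoife ends, so nothing later overlaps Aoife either.
Hannah starts after Amara ends, so nothing later overlaps Amara either.
Yusuf starts after Hannah ends.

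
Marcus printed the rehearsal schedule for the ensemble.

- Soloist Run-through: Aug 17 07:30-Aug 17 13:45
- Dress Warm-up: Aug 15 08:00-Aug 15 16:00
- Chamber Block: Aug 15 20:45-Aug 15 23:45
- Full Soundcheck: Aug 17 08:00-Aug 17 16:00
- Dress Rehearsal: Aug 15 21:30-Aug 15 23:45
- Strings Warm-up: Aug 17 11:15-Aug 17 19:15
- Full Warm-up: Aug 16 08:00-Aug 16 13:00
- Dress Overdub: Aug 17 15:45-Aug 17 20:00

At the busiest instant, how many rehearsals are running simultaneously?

Sort all start/end points and keep a running count:
Aug 15 08:00 start Dress Warm-up → 1
Aug 15 16:00 end Dress Warm-up → 0
Aug 15 20:45 start Chamber Block → 1
Aug 15 21:30 start Dress Rehearsal → 2
Aug 15 23:45 end Chamber Block → 1
Aug 15 23:45 end Dress Rehearsal → 0
Aug 16 08:00 start Full Warm-up → 1
Aug 16 13:00 end Full Warm-up → 0
Aug 17 07:30 start Soloist Run-through → 1
Aug 17 08:00 start Full Soundcheck → 2
Aug 17 11:15 start Strings Warm-up → 3
Aug 17 13:45 end Soloist Run-through → 2
Aug 17 15:45 start Dress Overdub → 3
Aug 17 16:00 end Full Soundcheck → 2
Aug 17 19:15 end Strings Warm-up → 1
Aug 17 20:00 end Dress Overdub → 0
Peak is 3, at Aug 17 11:15 (Full Soundcheck, Soloist Run-through, Strings Warm-up).

3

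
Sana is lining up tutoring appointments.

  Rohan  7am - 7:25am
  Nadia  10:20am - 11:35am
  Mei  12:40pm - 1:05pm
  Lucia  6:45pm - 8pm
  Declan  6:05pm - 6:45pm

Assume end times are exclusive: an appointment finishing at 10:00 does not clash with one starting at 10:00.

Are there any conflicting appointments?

No

Sorted by start: Rohan, Nadia, Mei, Declan, Lucia.
Nadia starts after Rohan ends — done with Rohan.
Mei starts after Nadia ends — done with Nadia.
Declan starts after Mei ends — done with Mei.
Lucia starts exactly when Declan ends (back-to-back, no overlap).
Every pair is clear; the schedule has no overlaps.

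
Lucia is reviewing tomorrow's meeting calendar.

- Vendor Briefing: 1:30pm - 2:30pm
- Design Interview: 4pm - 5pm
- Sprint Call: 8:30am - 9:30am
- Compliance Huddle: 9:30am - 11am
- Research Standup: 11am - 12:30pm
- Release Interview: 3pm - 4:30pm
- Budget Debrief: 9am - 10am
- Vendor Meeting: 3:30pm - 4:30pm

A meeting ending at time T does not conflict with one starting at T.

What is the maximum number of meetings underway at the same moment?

Sort all start/end points and keep a running count:
8:30am start Sprint Call → 1
9am start Budget Debrief → 2
9:30am end Sprint Call → 1
9:30am start Compliance Huddle → 2
10am end Budget Debrief → 1
11am end Compliance Huddle → 0
11am start Research Standup → 1
12:30pm end Research Standup → 0
1:30pm start Vendor Briefing → 1
2:30pm end Vendor Briefing → 0
3pm start Release Interview → 1
3:30pm start Vendor Meeting → 2
4pm start Design Interview → 3
4:30pm end Release Interview → 2
4:30pm end Vendor Meeting → 1
5pm end Design Interview → 0
Peak is 3, at 4pm (Design Interview, Release Interview, Vendor Meeting).

3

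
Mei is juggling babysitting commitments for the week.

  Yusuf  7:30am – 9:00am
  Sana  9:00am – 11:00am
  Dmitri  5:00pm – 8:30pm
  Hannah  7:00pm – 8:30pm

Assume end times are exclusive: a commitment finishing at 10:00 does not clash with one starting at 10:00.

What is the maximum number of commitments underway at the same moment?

Sweep the timeline, counting +1 at each start and −1 at each end (ends before starts at a tie):
7:30am start Yusuf → 1
9:00am end Yusuf → 0
9:00am start Sana → 1
11:00am end Sana → 0
5:00pm start Dmitri → 1
7:00pm start Hannah → 2
8:30pm end Dmitri → 1
8:30pm end Hannah → 0
Peak is 2, at 7:00pm (Dmitri, Hannah).

2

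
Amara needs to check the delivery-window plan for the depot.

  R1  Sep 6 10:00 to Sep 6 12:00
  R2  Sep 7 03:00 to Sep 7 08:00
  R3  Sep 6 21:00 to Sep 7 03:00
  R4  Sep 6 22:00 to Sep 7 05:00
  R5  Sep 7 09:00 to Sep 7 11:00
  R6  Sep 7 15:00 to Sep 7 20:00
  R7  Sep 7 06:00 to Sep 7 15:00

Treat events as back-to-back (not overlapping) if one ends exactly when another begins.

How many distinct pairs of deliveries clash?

Check each pair: they overlap iff neither finishes before the other starts.
Sorted by start: R1, R3, R4, R2, R7, R5, R6.
R3 starts after R1 ends, so nothing later overlaps R1 either.
R4 starts before R3 ends → R3 and R4 overlap.
R2 starts exactly when R3 ends (back-to-back, no overlap), so nothing later overlaps R3 either.
R2 starts before R4 ends → R4 and R2 overlap.
R7 starts after R4 ends, so nothing later overlaps R4 either.
R7 starts before R2 ends → R2 and R7 overlap.
R5 starts after R2 ends, so nothing later overlaps R2 either.
R5 starts before R7 ends → R7 and R5 overlap.
R6 starts exactly when R7 ends (back-to-back, no overlap).
R6 starts after R5 ends.
Overlapping pairs: R2 & R4, R2 & R7, R3 & R4, R5 & R7 — 4 in total.

4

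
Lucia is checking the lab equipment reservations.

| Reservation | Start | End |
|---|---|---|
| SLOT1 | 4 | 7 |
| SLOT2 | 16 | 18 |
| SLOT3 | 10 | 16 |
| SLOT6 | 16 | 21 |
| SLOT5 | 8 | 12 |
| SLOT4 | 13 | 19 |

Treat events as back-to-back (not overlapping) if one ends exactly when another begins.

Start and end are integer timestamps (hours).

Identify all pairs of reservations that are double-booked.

SLOT2 & SLOT4, SLOT2 & SLOT6, SLOT3 & SLOT4, SLOT3 & SLOT5, SLOT4 & SLOT6

Sorted by start: SLOT1, SLOT5, SLOT3, SLOT4, SLOT2, SLOT6.
SLOT5 starts after SLOT1 ends — done with SLOT1.
SLOT3 starts before SLOT5 ends → SLOT5 and SLOT3 overlap.
SLOT4 starts after SLOT5 ends — done with SLOT5.
SLOT4 starts before SLOT3 ends → SLOT3 and SLOT4 overlap.
SLOT2 starts exactly when SLOT3 ends (back-to-back, no overlap) — done with SLOT3.
SLOT2 starts before SLOT4 ends → SLOT4 and SLOT2 overlap.
SLOT6 starts before SLOT4 ends → SLOT4 and SLOT6 overlap.
SLOT6 starts before SLOT2 ends → SLOT2 and SLOT6 overlap.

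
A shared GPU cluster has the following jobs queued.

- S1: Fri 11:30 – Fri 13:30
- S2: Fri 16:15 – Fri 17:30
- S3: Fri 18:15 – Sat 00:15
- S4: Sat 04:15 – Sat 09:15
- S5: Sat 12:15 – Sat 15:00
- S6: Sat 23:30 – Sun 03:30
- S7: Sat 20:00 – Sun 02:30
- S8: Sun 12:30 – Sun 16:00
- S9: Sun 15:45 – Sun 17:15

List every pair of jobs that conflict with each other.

Sorted by start: S1, S2, S3, S4, S5, S7, S6, S8, S9.
S2 starts after S1 ends; S1 is clear from here.
S3 starts after S2 ends; S2 is clear from here.
S4 starts after S3 ends; S3 is clear from here.
S5 starts after S4 ends; S4 is clear from here.
S7 starts after S5 ends; S5 is clear from here.
S6 starts before S7 ends → S7 and S6 overlap.
S8 starts after S7 ends; S7 is clear from here.
S8 starts after S6 ends; S6 is clear from here.
S9 starts before S8 ends → S8 and S9 overlap.

S6 & S7, S8 & S9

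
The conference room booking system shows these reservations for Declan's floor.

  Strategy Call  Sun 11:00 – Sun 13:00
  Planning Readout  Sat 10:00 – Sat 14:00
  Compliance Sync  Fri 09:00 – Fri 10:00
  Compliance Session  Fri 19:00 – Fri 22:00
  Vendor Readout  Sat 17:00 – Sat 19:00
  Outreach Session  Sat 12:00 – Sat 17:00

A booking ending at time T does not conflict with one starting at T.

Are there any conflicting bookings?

Yes

Check each pair: they overlap iff neither finishes before the other starts.
Sorted by start: Compliance Sync, Compliance Session, Planning Readout, Outreach Session, Vendor Readout, Strategy Call.
Compliance Session starts after Compliance Sync ends — done with Compliance Sync.
Planning Readout starts after Compliance Session ends — done with Compliance Session.
Outreach Session starts before Planning Readout ends → Planning Readout and Outreach Session overlap.
That's a conflict, so the schedule is not conflict-free.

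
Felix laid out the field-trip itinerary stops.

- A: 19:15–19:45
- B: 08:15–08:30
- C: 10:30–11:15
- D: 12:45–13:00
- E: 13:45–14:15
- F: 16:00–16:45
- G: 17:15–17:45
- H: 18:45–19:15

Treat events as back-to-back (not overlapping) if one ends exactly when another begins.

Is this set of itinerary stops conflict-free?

Check each pair: they overlap iff neither finishes before the other starts.
Sorted by start: B, C, D, E, F, G, H, A.
C starts after B ends, so nothing later overlaps B either.
D starts after C ends, so nothing later overlaps C either.
E starts after D ends, so nothing later overlaps D either.
F starts after E ends, so nothing later overlaps E either.
G starts after F ends, so nothing later overlaps F either.
H starts after G ends, so nothing later overlaps G either.
A starts exactly when H ends (back-to-back, no overlap).
Every pair is clear; the schedule has no overlaps.

Yes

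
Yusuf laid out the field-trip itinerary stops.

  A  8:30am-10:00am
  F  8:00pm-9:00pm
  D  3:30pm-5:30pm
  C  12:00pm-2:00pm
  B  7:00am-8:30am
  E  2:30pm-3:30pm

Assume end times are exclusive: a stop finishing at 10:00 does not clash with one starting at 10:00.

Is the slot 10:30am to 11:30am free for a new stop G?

Yes — the slot is free

B: ends 8:30am at or before G starts 10:30am → clear.
A: ends 10:00am at or before G starts 10:30am → clear.
C: starts 12:00pm at or after G ends 11:30am → clear.
E: starts 2:30pm at or after G ends 11:30am → clear.
D: starts 3:30pm at or after G ends 11:30am → clear.
F: starts 8:00pm at or after G ends 11:30am → clear.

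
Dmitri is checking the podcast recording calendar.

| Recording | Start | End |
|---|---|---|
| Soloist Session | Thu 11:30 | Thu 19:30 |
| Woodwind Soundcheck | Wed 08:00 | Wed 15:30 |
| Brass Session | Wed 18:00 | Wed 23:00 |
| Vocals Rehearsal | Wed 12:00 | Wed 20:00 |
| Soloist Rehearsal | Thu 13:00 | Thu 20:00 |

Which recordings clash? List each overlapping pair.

Brass Session & Vocals Rehearsal, Soloist Rehearsal & Soloist Session, Vocals Rehearsal & Woodwind Soundcheck

Sorted by start: Woodwind Soundcheck, Vocals Rehearsal, Brass Session, Soloist Session, Soloist Rehearsal.
Vocals Rehearsal starts before Woodwind Soundcheck ends → Woodwind Soundcheck and Vocals Rehearsal overlap.
Brass Session starts after Woodwind Soundcheck ends — done with Woodwind Soundcheck.
Brass Session starts before Vocals Rehearsal ends → Vocals Rehearsal and Brass Session overlap.
Soloist Session starts after Vocals Rehearsal ends — done with Vocals Rehearsal.
Soloist Session starts after Brass Session ends — done with Brass Session.
Soloist Rehearsal starts before Soloist Session ends → Soloist Session and Soloist Rehearsal overlap.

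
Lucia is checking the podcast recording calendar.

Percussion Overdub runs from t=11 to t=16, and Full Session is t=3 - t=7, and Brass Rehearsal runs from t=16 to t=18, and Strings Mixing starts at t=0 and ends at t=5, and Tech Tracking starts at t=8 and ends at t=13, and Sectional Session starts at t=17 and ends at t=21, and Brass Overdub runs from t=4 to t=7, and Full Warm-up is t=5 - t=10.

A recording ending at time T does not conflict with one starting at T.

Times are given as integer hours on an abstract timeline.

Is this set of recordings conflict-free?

No

Sorted by start: Strings Mixing, Full Session, Brass Overdub, Full Warm-up, Tech Tracking, Percussion Overdub, Brass Rehearsal, Sectional Session.
Full Session starts before Strings Mixing ends → Strings Mixing and Full Session overlap.
That's a conflict, so the schedule is not conflict-free.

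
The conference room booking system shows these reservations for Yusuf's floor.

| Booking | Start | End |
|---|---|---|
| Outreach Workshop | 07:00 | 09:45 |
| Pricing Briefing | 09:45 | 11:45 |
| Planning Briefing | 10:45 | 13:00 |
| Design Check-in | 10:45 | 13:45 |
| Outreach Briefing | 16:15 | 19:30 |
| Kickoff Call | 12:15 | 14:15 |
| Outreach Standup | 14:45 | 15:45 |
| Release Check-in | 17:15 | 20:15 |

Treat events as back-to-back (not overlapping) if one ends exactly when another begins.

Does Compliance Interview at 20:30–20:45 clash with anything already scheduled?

No — it doesn't clash with anything

Outreach Workshop: ends 09:45 at or before Compliance Interview starts 20:30 → clear.
Pricing Briefing: ends 11:45 at or before Compliance Interview starts 20:30 → clear.
Planning Briefing: ends 13:00 at or before Compliance Interview starts 20:30 → clear.
Design Check-in: ends 13:45 at or before Compliance Interview starts 20:30 → clear.
Kickoff Call: ends 14:15 at or before Compliance Interview starts 20:30 → clear.
Outreach Standup: ends 15:45 at or before Compliance Interview starts 20:30 → clear.
Outreach Briefing: ends 19:30 at or before Compliance Interview starts 20:30 → clear.
Release Check-in: ends 20:15 at or before Compliance Interview starts 20:30 → clear.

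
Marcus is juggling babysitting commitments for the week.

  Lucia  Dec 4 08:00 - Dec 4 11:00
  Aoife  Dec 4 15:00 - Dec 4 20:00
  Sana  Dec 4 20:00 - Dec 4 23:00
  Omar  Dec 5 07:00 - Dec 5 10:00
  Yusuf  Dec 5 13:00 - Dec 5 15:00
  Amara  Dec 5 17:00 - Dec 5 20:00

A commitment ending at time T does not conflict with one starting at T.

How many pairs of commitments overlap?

0

Sorted by start: Lucia, Aoife, Sana, Omar, Yusuf, Amara.
Aoife starts after Lucia ends, so nothing later overlaps Lucia either.
Sana starts exactly when Aoife ends (back-to-back, no overlap), so nothing later overlaps Aoife either.
Omar starts after Sana ends, so nothing later overlaps Sana either.
Yusuf starts after Omar ends, so nothing later overlaps Omar either.
Amara starts after Yusuf ends.
No pair overlaps.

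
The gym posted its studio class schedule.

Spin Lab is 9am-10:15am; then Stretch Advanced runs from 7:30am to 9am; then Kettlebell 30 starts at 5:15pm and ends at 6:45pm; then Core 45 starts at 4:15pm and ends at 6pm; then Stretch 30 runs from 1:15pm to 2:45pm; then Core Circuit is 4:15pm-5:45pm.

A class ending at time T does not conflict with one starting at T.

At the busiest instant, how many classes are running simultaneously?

3

Sort all start/end points and keep a running count:
7:30am start Stretch Advanced → 1
9am end Stretch Advanced → 0
9am start Spin Lab → 1
10:15am end Spin Lab → 0
1:15pm start Stretch 30 → 1
2:45pm end Stretch 30 → 0
4:15pm start Core 45 → 1
4:15pm start Core Circuit → 2
5:15pm start Kettlebell 30 → 3
5:45pm end Core Circuit → 2
6pm end Core 45 → 1
6:45pm end Kettlebell 30 → 0
Peak is 3, at 5:15pm (Core 45, Core Circuit, Kettlebell 30).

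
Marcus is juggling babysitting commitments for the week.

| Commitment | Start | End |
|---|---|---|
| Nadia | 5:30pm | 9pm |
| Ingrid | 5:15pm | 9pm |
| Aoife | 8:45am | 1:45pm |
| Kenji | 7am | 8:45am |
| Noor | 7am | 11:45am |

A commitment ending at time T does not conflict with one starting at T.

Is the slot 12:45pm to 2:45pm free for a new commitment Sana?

Kenji: ends 8:45am at or before Sana starts 12:45pm → clear.
Noor: ends 11:45am at or before Sana starts 12:45pm → clear.
Aoife: starts 8:45am before Sana ends 2:45pm, and ends 1:45pm after Sana starts 12:45pm → overlap.
Ingrid: starts 5:15pm at or after Sana ends 2:45pm → clear.
Nadia: starts 5:30pm at or after Sana ends 2:45pm → clear.
Sana overlaps Aoife.

No — it overlaps Aoife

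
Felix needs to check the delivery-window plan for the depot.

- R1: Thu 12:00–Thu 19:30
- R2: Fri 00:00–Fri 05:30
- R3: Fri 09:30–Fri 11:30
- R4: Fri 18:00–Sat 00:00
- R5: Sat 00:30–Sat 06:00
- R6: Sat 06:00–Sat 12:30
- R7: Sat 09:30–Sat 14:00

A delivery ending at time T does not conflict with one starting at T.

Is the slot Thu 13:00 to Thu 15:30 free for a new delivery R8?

R1: starts Thu 12:00 before R8 ends Thu 15:30, and ends Thu 19:30 after R8 starts Thu 13:00 → overlap.
R2: starts Fri 00:00 at or after R8 ends Thu 15:30 → clear.
R3: starts Fri 09:30 at or after R8 ends Thu 15:30 → clear.
R4: starts Fri 18:00 at or after R8 ends Thu 15:30 → clear.
R5: starts Sat 00:30 at or after R8 ends Thu 15:30 → clear.
R6: starts Sat 06:00 at or after R8 ends Thu 15:30 → clear.
R7: starts Sat 09:30 at or after R8 ends Thu 15:30 → clear.
R8 overlaps R1.

No — it overlaps R1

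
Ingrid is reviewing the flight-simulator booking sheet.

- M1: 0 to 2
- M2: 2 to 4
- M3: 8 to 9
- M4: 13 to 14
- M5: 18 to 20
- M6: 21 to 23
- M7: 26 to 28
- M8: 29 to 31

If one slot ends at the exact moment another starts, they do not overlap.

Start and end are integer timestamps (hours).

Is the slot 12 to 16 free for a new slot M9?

M1: ends 2 at or before M9 starts 12 → clear.
M2: ends 4 at or before M9 starts 12 → clear.
M3: ends 9 at or before M9 starts 12 → clear.
M4: starts 13 before M9 ends 16, and ends 14 after M9 starts 12 → overlap.
M5: starts 18 at or after M9 ends 16 → clear.
M6: starts 21 at or after M9 ends 16 → clear.
M7: starts 26 at or after M9 ends 16 → clear.
M8: starts 29 at or after M9 ends 16 → clear.
M9 overlaps M4.

No — it overlaps M4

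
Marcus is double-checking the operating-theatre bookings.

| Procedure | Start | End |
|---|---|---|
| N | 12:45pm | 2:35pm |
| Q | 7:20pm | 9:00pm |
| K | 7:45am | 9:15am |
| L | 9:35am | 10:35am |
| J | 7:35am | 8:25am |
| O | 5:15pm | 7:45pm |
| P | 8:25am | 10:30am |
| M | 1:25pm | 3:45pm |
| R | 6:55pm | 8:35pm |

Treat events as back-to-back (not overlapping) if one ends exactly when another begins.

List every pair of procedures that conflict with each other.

Check each pair: they overlap iff neither finishes before the other starts.
Sorted by start: J, K, P, L, N, M, O, R, Q.
K starts before J ends → J and K overlap.
P starts exactly when J ends (back-to-back, no overlap), so nothing later overlaps J either.
P starts before K ends → K and P overlap.
L starts after K ends, so nothing later overlaps K either.
L starts before P ends → P and L overlap.
N starts after P ends, so nothing later overlaps P either.
N starts after L ends, so nothing later overlaps L either.
M starts before N ends → N and M overlap.
O starts after N ends, so nothing later overlaps N either.
O starts after M ends, so nothing later overlaps M either.
R starts before O ends → O and R overlap.
Q starts before O ends → O and Q overlap.
Q starts before R ends → R and Q overlap.

J & K, K & P, L & P, M & N, O & Q, O & R, Q & R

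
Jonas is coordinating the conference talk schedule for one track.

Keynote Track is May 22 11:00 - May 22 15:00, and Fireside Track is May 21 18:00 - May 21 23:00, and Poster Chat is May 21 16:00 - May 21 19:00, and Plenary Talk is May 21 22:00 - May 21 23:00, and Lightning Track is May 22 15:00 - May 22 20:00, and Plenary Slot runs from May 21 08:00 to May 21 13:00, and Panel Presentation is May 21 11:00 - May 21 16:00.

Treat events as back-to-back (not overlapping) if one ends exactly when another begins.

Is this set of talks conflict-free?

Sorted by start: Plenary Slot, Panel Presentation, Poster Chat, Fireside Track, Plenary Talk, Keynote Track, Lightning Track.
Panel Presentation starts before Plenary Slot ends → Plenary Slot and Panel Presentation overlap.
That's a conflict, so the schedule is not conflict-free.

No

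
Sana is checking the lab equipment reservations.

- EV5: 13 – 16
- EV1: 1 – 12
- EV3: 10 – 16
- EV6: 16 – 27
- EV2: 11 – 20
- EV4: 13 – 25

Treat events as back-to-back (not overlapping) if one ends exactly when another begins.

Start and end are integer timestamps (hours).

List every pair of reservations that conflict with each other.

EV1 & EV2, EV1 & EV3, EV2 & EV3, EV2 & EV4, EV2 & EV5, EV2 & EV6, EV3 & EV4, EV3 & EV5, EV4 & EV5, EV4 & EV6

Sorted by start: EV1, EV3, EV2, EV4, EV5, EV6.
EV3 starts before EV1 ends → EV1 and EV3 overlap.
EV2 starts before EV1 ends → EV1 and EV2 overlap.
EV4 starts after EV1 ends; EV1 is clear from here.
EV2 starts before EV3 ends → EV3 and EV2 overlap.
EV4 starts before EV3 ends → EV3 and EV4 overlap.
EV5 starts before EV3 ends → EV3 and EV5 overlap.
EV6 starts exactly when EV3 ends (back-to-back, no overlap).
EV4 starts before EV2 ends → EV2 and EV4 overlap.
EV5 starts before EV2 ends → EV2 and EV5 overlap.
EV6 starts before EV2 ends → EV2 and EV6 overlap.
EV5 starts before EV4 ends → EV4 and EV5 overlap.
EV6 starts before EV4 ends → EV4 and EV6 overlap.
EV6 starts exactly when EV5 ends (back-to-back, no overlap).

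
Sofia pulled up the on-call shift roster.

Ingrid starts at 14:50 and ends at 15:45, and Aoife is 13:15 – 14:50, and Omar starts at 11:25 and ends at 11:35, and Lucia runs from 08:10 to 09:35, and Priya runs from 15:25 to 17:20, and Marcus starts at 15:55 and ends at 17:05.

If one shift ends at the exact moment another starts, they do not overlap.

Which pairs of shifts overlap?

Sorted by start: Lucia, Omar, Aoife, Ingrid, Priya, Marcus.
Omar starts after Lucia ends, so Lucia has no further overlaps.
Aoife starts after Omar ends, so Omar has no further overlaps.
Ingrid starts exactly when Aoife ends (back-to-back, no overlap), so Aoife has no further overlaps.
Priya starts before Ingrid ends → Ingrid and Priya overlap.
Marcus starts after Ingrid ends.
Marcus starts before Priya ends → Priya and Marcus overlap.

Ingrid & Priya, Marcus & Priya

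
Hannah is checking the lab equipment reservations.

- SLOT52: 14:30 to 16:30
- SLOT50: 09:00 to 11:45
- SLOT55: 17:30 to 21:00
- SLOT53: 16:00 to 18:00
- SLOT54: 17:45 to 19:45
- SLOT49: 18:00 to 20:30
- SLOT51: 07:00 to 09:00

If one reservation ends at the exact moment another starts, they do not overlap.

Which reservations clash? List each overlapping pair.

SLOT49 & SLOT54, SLOT49 & SLOT55, SLOT52 & SLOT53, SLOT53 & SLOT54, SLOT53 & SLOT55, SLOT54 & SLOT55

Sorted by start: SLOT51, SLOT50, SLOT52, SLOT53, SLOT55, SLOT54, SLOT49.
SLOT50 starts exactly when SLOT51 ends (back-to-back, no overlap), so SLOT51 has no further overlaps.
SLOT52 starts after SLOT50 ends, so SLOT50 has no further overlaps.
SLOT53 starts before SLOT52 ends → SLOT52 and SLOT53 overlap.
SLOT55 starts after SLOT52 ends, so SLOT52 has no further overlaps.
SLOT55 starts before SLOT53 ends → SLOT53 and SLOT55 overlap.
SLOT54 starts before SLOT53 ends → SLOT53 and SLOT54 overlap.
SLOT49 starts exactly when SLOT53 ends (back-to-back, no overlap).
SLOT54 starts before SLOT55 ends → SLOT55 and SLOT54 overlap.
SLOT49 starts before SLOT55 ends → SLOT55 and SLOT49 overlap.
SLOT49 starts before SLOT54 ends → SLOT54 and SLOT49 overlap.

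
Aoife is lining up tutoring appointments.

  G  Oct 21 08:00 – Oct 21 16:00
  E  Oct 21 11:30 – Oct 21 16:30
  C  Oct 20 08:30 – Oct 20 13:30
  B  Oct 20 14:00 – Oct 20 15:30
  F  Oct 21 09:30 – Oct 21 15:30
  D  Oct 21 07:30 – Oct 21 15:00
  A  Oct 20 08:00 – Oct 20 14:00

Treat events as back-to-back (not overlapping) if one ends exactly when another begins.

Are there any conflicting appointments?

Check each pair: they overlap iff neither finishes before the other starts.
Sorted by start: A, C, B, D, G, F, E.
C starts before A ends → A and C overlap.
That's a conflict, so the schedule is not conflict-free.

Yes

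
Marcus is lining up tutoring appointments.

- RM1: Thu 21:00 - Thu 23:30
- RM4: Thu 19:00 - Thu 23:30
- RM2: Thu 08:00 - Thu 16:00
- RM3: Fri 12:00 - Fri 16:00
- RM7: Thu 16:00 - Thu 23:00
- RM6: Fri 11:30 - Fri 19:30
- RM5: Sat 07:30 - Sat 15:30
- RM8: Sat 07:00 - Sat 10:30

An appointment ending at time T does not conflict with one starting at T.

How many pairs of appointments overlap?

Sorted by start: RM2, RM7, RM4, RM1, RM6, RM3, RM8, RM5.
RM7 starts exactly when RM2 ends (back-to-back, no overlap), so RM2 has no further overlaps.
RM4 starts before RM7 ends → RM7 and RM4 overlap.
RM1 starts before RM7 ends → RM7 and RM1 overlap.
RM6 starts after RM7 ends, so RM7 has no further overlaps.
RM1 starts before RM4 ends → RM4 and RM1 overlap.
RM6 starts after RM4 ends, so RM4 has no further overlaps.
RM6 starts after RM1 ends, so RM1 has no further overlaps.
RM3 starts before RM6 ends → RM6 and RM3 overlap.
RM8 starts after RM6 ends, so RM6 has no further overlaps.
RM8 starts after RM3 ends, so RM3 has no further overlaps.
RM5 starts before RM8 ends → RM8 and RM5 overlap.
Overlapping pairs: RM1 & RM4, RM1 & RM7, RM3 & RM6, RM4 & RM7, RM5 & RM8 — 5 in total.

5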